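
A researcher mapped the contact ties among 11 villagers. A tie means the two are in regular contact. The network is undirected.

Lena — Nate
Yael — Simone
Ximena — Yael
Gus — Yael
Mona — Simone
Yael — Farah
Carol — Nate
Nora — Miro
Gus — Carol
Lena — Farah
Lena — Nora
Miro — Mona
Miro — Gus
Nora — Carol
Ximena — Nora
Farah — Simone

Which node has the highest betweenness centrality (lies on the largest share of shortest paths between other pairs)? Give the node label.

Unnormalized betweenness of each node: Carol:14/3, Farah:29/6, Gus:23/4, Lena:20/3, Miro:35/6, Mona:5/3, Nate:13/12, Nora:59/6, Simone:43/12, Ximena:4/3, Yael:31/4.
Nora has the largest value, 59/6, making it the main broker — the node through which the most shortest paths run.

Nora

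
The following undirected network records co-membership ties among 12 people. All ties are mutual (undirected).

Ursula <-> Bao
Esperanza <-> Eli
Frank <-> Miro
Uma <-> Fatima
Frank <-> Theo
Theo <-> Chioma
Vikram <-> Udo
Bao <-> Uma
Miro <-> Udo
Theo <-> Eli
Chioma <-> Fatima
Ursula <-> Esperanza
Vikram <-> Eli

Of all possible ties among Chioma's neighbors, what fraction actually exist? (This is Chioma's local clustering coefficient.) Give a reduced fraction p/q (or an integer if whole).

0

Chioma's neighbors: Fatima and Theo (k = 2).
Possible neighbor pairs: C(2,2) = 1. Edges among them: none → e = 0.
Clustering(Chioma) = 0/1.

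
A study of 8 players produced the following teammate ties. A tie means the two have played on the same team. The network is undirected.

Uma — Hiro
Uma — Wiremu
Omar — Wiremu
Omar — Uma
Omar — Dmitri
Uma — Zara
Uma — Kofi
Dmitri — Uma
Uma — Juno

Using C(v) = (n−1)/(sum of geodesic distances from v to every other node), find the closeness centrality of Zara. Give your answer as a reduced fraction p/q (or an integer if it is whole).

7/13

Distances from Zara: Dmitri:2, Hiro:2, Juno:2, Kofi:2, Omar:2, Uma:1, Wiremu:2. Sum = 13.
n = 8, so closeness = 7/13.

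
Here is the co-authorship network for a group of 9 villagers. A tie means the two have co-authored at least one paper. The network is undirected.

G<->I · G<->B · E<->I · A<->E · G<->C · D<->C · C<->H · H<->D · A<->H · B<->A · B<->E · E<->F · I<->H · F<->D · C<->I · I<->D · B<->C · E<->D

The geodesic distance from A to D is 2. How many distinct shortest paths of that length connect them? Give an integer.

The shortest distance is 2. The length-2 paths are: A–H–D; A–E–D.
That gives 2 distinct shortest paths.

2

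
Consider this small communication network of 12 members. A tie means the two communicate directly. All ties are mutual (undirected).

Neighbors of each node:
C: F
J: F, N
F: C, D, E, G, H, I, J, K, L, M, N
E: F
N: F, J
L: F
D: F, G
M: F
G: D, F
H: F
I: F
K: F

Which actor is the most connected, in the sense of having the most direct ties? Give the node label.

Degrees — C:1, D:2, E:1, F:11, G:2, H:1, I:1, J:2, K:1, L:1, M:1, N:2.
The maximum is 11, attained only by F.

F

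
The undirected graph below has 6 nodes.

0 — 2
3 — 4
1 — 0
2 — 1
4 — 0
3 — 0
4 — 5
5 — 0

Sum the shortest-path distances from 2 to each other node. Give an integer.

Distances from 2: 0:1, 1:1, 3:2, 4:2, 5:2.
Sum = 1 + 1 + 2 + 2 + 2 = 8.

8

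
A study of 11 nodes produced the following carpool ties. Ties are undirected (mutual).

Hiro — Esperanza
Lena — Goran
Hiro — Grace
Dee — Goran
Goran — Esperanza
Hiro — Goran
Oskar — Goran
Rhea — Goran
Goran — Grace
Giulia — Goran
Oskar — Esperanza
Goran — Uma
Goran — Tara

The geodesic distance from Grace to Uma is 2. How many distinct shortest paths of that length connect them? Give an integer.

1

The shortest distance is 2, and the only length-2 path is Grace–Goran–Uma. So there is exactly 1 shortest path.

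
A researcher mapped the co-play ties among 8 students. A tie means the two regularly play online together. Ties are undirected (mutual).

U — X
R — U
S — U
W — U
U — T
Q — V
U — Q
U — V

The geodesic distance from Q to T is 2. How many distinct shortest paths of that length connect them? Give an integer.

1

The shortest distance is 2, and the only length-2 path is Q–U–T. So there is exactly 1 shortest path.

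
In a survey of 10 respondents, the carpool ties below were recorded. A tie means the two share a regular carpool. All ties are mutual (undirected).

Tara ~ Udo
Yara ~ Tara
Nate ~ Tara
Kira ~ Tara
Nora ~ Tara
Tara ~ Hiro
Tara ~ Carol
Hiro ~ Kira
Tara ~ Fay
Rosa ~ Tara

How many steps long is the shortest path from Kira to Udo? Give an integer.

One shortest route is Kira – Tara – Udo, which uses 2 edges, and Kira and Udo are not directly tied, so nothing shorter exists. So d(Kira,Udo) = 2.

2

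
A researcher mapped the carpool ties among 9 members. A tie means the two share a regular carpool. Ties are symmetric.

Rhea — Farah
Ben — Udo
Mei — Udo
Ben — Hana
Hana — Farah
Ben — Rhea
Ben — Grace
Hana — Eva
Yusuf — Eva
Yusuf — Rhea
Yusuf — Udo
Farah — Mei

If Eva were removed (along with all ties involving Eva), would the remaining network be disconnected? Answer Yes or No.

No

Even without Eva, every remaining node can still reach every other (the residual graph is connected), so Eva is not a cut vertex.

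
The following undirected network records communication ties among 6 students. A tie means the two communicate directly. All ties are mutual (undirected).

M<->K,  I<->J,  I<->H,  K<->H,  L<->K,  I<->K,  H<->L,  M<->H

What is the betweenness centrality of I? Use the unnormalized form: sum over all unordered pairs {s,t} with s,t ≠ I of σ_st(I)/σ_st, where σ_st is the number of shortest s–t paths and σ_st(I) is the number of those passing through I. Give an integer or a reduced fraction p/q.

Pairs whose geodesics pass through I — J–H: 1; J–M: 2/2; J–K: 1; J–L: 2/2.
All other pairs contribute 0.
Summing the contributions gives betweenness(I) = 4.

4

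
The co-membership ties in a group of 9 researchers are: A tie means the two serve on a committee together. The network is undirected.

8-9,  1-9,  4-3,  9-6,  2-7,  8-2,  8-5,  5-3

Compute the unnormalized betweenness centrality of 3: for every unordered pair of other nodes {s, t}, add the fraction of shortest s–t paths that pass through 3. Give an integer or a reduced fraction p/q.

Pairs whose geodesics pass through 3 — 9–4: 1; 8–4: 1; 7–4: 1; 5–4: 1; 6–4: 1; 1–4: 1; 4–2: 1.
All other pairs contribute 0.
Summing the contributions gives betweenness(3) = 7.

7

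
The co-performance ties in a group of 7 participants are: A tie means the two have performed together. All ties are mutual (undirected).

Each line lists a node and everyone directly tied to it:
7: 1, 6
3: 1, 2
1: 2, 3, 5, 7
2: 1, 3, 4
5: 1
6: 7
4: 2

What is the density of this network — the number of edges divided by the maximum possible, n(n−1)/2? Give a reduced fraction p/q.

There are 7 edges and 7 nodes, so the maximum possible is C(7,2) = 21.
Density = 7/21 = 1/3.

1/3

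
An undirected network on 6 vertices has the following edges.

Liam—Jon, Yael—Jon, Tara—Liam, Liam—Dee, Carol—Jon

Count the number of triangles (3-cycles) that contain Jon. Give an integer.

Jon's neighbors are Carol, Liam, and Yael, but none of them are tied to each other, so no triangle contains Jon.

0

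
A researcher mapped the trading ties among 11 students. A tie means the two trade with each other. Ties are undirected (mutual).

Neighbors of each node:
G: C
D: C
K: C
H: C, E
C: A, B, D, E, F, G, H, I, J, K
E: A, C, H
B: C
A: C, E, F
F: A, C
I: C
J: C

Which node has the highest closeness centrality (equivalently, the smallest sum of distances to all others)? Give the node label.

Farness (sum of distances to all others) for each node — A:17, B:19, C:10, D:19, E:17, F:18, G:19, H:18, I:19, J:19, K:19.
The smallest farness is 10, for C, so C has the highest closeness.

C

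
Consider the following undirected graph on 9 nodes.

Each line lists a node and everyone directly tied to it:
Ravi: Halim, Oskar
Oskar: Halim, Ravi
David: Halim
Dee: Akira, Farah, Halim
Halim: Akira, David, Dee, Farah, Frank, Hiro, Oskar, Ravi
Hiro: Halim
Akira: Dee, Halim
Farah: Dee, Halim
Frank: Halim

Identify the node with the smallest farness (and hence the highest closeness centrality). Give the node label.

Halim

Farness (sum of distances to all others) for each node — Akira:14, David:15, Dee:13, Farah:14, Frank:15, Halim:8, Hiro:15, Oskar:14, Ravi:14.
The smallest farness is 8, for Halim, so Halim has the highest closeness.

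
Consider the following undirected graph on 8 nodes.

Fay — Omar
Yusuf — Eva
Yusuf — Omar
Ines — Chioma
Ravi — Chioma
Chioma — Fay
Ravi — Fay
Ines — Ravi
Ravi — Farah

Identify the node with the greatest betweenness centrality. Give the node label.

Unnormalized betweenness of each node: Chioma:2, Eva:0, Farah:0, Fay:12, Ines:0, Omar:10, Ravi:8, Yusuf:6.
Fay has the largest value, 12, making it the main broker — the node through which the most shortest paths run.

Fay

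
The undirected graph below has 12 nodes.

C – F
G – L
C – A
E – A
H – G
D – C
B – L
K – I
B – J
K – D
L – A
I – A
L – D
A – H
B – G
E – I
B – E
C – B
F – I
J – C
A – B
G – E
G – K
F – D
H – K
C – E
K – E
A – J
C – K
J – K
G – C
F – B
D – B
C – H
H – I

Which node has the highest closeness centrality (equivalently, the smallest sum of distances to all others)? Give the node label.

Farness (sum of distances to all others) for each node — A:15, B:14, C:13, D:17, E:16, F:18, G:16, H:17, I:17, J:18, K:15, L:18.
The smallest farness is 13, for C, so C has the highest closeness.

C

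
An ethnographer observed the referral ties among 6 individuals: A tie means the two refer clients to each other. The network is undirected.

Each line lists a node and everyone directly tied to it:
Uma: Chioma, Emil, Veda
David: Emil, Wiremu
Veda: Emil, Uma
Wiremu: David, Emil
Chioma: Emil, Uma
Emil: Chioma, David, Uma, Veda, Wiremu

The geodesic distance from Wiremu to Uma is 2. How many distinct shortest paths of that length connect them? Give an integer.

The shortest distance is 2, and the only length-2 path is Wiremu–Emil–Uma. So there is exactly 1 shortest path.

1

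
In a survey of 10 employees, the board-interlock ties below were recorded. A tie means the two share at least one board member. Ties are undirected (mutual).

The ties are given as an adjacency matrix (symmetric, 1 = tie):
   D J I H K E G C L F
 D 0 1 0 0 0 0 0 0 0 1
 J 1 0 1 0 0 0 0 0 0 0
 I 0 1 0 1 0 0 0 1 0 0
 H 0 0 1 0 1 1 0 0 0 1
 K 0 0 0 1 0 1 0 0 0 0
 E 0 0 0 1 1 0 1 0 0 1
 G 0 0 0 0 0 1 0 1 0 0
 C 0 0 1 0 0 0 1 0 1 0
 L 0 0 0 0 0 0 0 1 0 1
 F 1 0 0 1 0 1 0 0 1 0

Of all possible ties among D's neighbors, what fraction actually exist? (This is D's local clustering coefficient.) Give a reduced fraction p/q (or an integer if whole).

D's neighbors: F and J (k = 2).
Possible neighbor pairs: C(2,2) = 1. Edges among them: none → e = 0.
Clustering(D) = 0/1.

0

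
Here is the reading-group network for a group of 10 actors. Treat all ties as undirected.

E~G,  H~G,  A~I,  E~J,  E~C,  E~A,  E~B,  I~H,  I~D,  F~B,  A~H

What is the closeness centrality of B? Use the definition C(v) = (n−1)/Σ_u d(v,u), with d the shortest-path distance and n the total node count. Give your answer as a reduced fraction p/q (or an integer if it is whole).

Distances from B: A:2, C:2, D:4, E:1, F:1, G:2, H:3, I:3, J:2. Sum = 20.
n = 10, so closeness = 9/20.

9/20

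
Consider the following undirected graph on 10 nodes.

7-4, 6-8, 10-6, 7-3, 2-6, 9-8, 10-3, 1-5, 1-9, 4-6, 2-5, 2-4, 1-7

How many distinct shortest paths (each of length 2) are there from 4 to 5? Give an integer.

1

The shortest distance is 2, and the only length-2 path is 4–2–5. So there is exactly 1 shortest path.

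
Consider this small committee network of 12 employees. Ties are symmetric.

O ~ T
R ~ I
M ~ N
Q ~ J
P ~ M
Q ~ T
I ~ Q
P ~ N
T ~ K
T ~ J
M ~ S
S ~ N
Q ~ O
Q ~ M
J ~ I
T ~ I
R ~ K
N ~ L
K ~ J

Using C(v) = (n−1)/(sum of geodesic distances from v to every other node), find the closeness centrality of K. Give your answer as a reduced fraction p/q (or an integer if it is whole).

Distances from K: I:2, J:1, L:5, M:3, N:4, O:2, P:4, Q:2, R:1, S:4, T:1. Sum = 29.
n = 12, so closeness = 11/29.

11/29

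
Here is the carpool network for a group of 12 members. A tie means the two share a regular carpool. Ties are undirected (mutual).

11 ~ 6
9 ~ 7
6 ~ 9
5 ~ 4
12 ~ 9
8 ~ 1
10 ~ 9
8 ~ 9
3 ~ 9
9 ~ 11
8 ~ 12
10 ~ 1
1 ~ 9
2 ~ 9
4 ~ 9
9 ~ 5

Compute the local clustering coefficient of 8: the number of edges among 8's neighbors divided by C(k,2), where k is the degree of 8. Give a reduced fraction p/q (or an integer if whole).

8's neighbors: 1, 9, and 12 (k = 3).
Possible neighbor pairs: C(3,2) = 3. Edges among them: 1–9, 9–12 → e = 2.
Clustering(8) = 2/3.

2/3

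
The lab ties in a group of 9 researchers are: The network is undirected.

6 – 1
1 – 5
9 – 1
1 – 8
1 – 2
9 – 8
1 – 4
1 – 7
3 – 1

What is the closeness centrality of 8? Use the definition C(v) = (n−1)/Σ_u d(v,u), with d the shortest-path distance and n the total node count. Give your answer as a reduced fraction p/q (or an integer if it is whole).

Distances from 8: 1:1, 2:2, 3:2, 4:2, 5:2, 6:2, 7:2, 9:1. Sum = 14.
n = 9, so closeness = 8/14 = 4/7.

4/7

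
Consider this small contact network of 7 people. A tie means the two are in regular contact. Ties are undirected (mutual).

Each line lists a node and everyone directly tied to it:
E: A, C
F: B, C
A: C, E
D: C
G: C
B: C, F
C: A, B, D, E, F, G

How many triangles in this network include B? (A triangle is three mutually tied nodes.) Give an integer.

B's neighbors: C and F.
Neighbor pairs that are themselves tied: B–C–F. Each forms one triangle with B, for 1 in total.

1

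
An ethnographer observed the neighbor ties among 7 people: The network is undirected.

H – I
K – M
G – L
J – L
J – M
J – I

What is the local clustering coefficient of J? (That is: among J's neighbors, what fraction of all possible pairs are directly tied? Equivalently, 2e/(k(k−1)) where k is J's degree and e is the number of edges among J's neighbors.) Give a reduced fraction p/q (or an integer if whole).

0

J's neighbors: I, L, and M (k = 3).
Possible neighbor pairs: C(3,2) = 3. Edges among them: none → e = 0.
Clustering(J) = 0/3 = 0.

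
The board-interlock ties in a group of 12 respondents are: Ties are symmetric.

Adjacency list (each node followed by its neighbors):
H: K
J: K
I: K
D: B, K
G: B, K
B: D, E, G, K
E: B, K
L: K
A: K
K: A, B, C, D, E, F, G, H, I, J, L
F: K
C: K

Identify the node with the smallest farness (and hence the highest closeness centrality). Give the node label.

K

Farness (sum of distances to all others) for each node — A:21, B:18, C:21, D:20, E:20, F:21, G:20, H:21, I:21, J:21, K:11, L:21.
The smallest farness is 11, for K, so K has the highest closeness.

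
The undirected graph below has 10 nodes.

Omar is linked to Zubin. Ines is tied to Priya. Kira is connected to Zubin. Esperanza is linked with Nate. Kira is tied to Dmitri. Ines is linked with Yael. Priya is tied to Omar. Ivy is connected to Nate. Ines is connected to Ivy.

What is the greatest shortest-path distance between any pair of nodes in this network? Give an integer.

Eccentricity of each node (its greatest distance to any other): Dmitri:8, Esperanza:8, Ines:5, Ivy:6, Kira:7, Nate:7, Omar:5, Priya:4, Yael:6, Zubin:6.
The maximum eccentricity is 8, realized for instance by the pair Dmitri–Esperanza via Dmitri – Kira – Zubin – Omar – Priya – Ines – Ivy – Nate – Esperanza. So the diameter is 8.

8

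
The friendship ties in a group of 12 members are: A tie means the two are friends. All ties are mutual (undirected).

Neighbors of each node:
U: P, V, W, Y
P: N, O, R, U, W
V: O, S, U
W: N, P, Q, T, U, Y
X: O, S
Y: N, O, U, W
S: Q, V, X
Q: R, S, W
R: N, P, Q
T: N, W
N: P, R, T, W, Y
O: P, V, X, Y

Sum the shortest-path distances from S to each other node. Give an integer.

Distances from S: N:3, O:2, P:3, Q:1, R:2, T:3, U:2, V:1, W:2, X:1, Y:3.
Sum = 3 + 2 + 3 + 1 + 2 + 3 + 2 + 1 + 2 + 1 + 3 = 23.

23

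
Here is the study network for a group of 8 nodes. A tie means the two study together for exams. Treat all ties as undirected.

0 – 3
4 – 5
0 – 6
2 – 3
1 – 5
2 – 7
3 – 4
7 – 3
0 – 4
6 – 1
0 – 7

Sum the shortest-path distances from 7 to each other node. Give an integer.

13

Distances from 7: 0:1, 1:3, 2:1, 3:1, 4:2, 5:3, 6:2.
Sum = 1 + 3 + 1 + 1 + 2 + 3 + 2 = 13.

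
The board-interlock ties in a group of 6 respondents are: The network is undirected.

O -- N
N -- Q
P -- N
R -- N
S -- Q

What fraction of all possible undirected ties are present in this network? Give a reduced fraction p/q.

There are 5 edges and 6 nodes, so the maximum possible is C(6,2) = 15.
Density = 5/15 = 1/3.

1/3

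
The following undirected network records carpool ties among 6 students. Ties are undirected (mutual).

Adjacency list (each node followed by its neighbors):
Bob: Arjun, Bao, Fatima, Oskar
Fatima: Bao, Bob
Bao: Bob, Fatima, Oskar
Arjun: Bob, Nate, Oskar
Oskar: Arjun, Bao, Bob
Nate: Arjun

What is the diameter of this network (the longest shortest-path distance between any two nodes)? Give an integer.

Eccentricity of each node (its greatest distance to any other): Arjun:2, Bao:3, Bob:2, Fatima:3, Nate:3, Oskar:2.
The maximum eccentricity is 3, realized for instance by the pair Fatima–Nate via Fatima – Bob – Arjun – Nate. So the diameter is 3.

3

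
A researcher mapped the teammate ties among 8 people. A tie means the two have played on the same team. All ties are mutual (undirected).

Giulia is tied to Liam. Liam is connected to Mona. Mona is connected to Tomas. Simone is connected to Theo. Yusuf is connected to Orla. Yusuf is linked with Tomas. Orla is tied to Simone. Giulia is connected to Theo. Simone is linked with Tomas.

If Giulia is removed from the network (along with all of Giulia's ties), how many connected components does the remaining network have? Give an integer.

Giulia's neighbors (Liam and Theo) remain reachable from one another through other ties, so the rest of the network stays in one piece.

1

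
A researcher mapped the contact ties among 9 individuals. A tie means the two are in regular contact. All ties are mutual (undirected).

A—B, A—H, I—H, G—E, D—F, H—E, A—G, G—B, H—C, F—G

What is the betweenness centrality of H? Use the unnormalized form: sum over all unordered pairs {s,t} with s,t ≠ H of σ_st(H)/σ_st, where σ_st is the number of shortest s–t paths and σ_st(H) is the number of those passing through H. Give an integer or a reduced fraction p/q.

Pairs whose geodesics pass through H — D–C: 2/2; D–I: 2/2; C–A: 1; C–B: 1; C–E: 1; C–G: 2/2; C–I: 1; C–F: 2/2; A–E: 1/2; A–I: 1; B–I: 1; E–I: 1; G–I: 2/2; I–F: 2/2.
All other pairs contribute 0.
Summing the contributions gives betweenness(H) = 27/2.

27/2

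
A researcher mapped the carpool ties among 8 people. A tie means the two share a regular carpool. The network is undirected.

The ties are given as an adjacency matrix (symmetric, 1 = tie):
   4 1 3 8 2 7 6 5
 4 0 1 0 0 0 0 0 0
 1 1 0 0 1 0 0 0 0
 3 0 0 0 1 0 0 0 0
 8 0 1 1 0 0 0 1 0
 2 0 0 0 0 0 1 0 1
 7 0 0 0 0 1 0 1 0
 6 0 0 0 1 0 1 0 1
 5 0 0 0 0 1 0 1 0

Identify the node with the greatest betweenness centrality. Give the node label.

Unnormalized betweenness of each node: 1:6, 2:1/2, 3:0, 4:0, 5:5/2, 6:25/2, 7:5/2, 8:14.
8 has the largest value, 14, making it the main broker — the node through which the most shortest paths run.

8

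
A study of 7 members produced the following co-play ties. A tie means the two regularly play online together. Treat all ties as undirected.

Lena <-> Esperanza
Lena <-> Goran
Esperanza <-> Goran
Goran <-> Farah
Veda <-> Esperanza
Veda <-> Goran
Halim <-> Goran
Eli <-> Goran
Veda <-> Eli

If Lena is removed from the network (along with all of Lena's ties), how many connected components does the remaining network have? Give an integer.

Lena's neighbors (Esperanza and Goran) remain reachable from one another through other ties, so the rest of the network stays in one piece.

1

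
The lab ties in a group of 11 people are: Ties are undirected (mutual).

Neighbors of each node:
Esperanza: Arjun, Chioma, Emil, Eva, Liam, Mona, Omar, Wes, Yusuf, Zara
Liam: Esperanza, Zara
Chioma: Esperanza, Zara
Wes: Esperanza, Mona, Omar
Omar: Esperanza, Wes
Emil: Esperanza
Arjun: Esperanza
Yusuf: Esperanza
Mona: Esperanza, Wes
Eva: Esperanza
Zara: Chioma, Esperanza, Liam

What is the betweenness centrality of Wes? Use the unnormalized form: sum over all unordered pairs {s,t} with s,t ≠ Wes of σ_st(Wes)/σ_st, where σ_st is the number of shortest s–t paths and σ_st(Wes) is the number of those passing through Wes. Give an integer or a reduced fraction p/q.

Pairs whose geodesics pass through Wes — Omar–Mona: 1/2.
All other pairs contribute 0.
Summing the contributions gives betweenness(Wes) = 1/2.

1/2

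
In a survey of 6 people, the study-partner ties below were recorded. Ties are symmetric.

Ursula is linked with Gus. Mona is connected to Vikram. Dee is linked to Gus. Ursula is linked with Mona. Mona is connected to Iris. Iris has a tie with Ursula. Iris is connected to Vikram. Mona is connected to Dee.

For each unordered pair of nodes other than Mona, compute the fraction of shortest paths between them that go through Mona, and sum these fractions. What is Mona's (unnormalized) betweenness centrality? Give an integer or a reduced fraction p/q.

Pairs whose geodesics pass through Mona — Dee–Ursula: 1/2; Dee–Iris: 1; Dee–Vikram: 1; Gus–Vikram: 2/3; Ursula–Vikram: 1/2.
All other pairs contribute 0.
Summing the contributions gives betweenness(Mona) = 11/3.

11/3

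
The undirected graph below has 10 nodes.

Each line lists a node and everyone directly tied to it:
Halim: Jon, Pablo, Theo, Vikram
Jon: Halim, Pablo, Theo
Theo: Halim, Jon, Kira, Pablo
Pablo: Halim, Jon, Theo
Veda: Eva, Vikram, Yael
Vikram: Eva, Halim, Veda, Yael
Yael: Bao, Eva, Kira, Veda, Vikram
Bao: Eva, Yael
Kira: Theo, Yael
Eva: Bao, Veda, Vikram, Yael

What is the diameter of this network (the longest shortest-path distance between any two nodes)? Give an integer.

4

Eccentricity of each node (its greatest distance to any other): Bao:4, Eva:3, Halim:3, Jon:4, Kira:2, Pablo:4, Theo:3, Veda:3, Vikram:2, Yael:3.
The maximum eccentricity is 4, realized for instance by the pair Pablo–Bao via Pablo – Halim – Vikram – Yael – Bao. So the diameter is 4.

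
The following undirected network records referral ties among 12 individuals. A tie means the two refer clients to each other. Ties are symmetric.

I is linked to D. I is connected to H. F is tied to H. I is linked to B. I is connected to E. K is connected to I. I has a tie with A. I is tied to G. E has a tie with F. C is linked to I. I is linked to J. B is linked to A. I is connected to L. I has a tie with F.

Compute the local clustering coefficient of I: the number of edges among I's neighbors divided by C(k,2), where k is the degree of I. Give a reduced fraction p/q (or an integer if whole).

I's neighbors: A, B, C, D, E, F, G, H, J, K, and L (k = 11).
Possible neighbor pairs: C(11,2) = 55. Edges among them: A–B, E–F, F–H → e = 3.
Clustering(I) = 3/55.

3/55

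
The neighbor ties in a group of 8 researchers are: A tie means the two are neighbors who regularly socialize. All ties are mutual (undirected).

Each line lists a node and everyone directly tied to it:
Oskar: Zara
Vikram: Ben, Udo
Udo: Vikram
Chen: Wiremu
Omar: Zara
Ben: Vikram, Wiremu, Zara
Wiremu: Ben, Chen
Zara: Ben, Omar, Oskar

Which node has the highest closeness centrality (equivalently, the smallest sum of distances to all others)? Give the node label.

Ben

Farness (sum of distances to all others) for each node — Ben:11, Chen:21, Omar:19, Oskar:19, Udo:21, Vikram:15, Wiremu:15, Zara:13.
The smallest farness is 11, for Ben, so Ben has the highest closeness.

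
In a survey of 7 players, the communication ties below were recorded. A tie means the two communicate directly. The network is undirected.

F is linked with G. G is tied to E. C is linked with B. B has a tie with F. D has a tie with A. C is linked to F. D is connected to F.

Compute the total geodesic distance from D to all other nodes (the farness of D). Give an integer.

11

Distances from D: A:1, B:2, C:2, E:3, F:1, G:2.
Sum = 1 + 2 + 2 + 3 + 1 + 2 = 11.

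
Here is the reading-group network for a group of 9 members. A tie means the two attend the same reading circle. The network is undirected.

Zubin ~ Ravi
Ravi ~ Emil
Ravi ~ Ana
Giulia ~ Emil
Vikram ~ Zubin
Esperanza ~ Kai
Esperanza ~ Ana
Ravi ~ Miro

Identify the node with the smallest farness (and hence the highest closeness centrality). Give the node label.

Farness (sum of distances to all others) for each node — Ana:16, Emil:18, Esperanza:21, Giulia:25, Kai:28, Miro:20, Ravi:13, Vikram:25, Zubin:18.
The smallest farness is 13, for Ravi, so Ravi has the highest closeness.

Ravi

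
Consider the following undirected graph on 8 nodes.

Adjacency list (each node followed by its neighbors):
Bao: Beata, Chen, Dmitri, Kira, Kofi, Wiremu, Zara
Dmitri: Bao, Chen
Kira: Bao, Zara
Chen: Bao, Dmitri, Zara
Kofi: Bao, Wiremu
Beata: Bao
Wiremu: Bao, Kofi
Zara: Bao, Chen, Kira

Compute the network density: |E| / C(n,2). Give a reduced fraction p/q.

11/28

There are 11 edges and 8 nodes, so the maximum possible is C(8,2) = 28.
Density = 11/28.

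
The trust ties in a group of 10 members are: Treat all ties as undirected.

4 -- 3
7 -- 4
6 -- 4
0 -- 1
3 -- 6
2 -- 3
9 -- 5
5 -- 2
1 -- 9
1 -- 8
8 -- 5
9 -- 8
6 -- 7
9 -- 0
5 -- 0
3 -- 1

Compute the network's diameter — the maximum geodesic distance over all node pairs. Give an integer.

Eccentricity of each node (its greatest distance to any other): 0:4, 1:3, 2:3, 3:2, 4:3, 5:4, 6:3, 7:4, 8:4, 9:4.
The maximum eccentricity is 4, realized for instance by the pair 7–0 via 7 – 6 – 3 – 1 – 0. So the diameter is 4.

4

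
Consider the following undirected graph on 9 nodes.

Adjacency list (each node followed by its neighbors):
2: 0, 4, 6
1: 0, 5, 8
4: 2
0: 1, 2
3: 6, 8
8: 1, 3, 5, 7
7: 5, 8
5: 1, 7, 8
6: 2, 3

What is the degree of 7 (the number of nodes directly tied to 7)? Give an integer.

7 is directly tied to 5 and 8. That is 2 neighbors, so the degree of 7 is 2.

2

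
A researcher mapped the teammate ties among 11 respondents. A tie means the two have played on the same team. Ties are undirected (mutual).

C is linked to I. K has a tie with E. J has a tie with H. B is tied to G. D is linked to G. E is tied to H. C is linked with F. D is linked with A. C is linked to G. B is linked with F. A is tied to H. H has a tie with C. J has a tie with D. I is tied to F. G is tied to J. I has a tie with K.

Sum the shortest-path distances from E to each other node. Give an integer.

Distances from E: A:2, B:4, C:2, D:3, F:3, G:3, H:1, I:2, J:2, K:1.
Sum = 2 + 4 + 2 + 3 + 3 + 3 + 1 + 2 + 2 + 1 = 23.

23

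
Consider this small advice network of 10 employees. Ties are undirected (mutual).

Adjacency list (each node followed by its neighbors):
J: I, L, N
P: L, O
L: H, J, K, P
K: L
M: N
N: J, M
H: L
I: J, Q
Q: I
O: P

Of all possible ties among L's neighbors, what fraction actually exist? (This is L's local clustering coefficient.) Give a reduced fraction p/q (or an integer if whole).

0

L's neighbors: H, J, K, and P (k = 4).
Possible neighbor pairs: C(4,2) = 6. Edges among them: none → e = 0.
Clustering(L) = 0/6 = 0.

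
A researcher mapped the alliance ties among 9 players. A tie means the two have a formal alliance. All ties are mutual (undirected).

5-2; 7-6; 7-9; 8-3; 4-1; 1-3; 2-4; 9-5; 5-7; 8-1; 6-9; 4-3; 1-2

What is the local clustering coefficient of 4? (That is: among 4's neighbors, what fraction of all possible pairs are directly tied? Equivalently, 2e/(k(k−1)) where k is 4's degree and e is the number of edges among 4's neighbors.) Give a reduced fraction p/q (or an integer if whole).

4's neighbors: 1, 2, and 3 (k = 3).
Possible neighbor pairs: C(3,2) = 3. Edges among them: 1–2, 1–3 → e = 2.
Clustering(4) = 2/3.

2/3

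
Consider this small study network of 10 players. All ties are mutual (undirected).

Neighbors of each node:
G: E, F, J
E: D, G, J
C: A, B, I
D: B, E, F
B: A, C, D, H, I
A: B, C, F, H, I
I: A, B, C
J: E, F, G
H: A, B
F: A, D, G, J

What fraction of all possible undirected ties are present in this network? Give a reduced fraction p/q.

17/45

There are 17 edges and 10 nodes, so the maximum possible is C(10,2) = 45.
Density = 17/45.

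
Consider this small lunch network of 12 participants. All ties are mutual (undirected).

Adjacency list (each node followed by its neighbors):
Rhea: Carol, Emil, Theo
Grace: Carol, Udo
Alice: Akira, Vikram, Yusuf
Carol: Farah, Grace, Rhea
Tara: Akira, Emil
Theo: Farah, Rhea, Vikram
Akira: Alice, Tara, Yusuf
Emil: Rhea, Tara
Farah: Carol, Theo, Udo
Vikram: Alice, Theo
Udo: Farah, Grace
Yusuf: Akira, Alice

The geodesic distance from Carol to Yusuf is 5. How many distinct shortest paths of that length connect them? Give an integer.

The shortest distance is 5. The length-5 paths are: Carol–Rhea–Theo–Vikram–Alice–Yusuf; Carol–Farah–Theo–Vikram–Alice–Yusuf; Carol–Rhea–Emil–Tara–Akira–Yusuf.
That gives 3 distinct shortest paths.

3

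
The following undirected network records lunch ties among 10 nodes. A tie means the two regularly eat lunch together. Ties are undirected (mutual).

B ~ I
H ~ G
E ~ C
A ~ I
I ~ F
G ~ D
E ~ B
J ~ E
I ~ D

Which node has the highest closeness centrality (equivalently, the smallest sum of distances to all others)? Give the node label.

I

Farness (sum of distances to all others) for each node — A:25, B:19, C:31, D:21, E:23, F:25, G:27, H:35, I:17, J:31.
The smallest farness is 17, for I, so I has the highest closeness.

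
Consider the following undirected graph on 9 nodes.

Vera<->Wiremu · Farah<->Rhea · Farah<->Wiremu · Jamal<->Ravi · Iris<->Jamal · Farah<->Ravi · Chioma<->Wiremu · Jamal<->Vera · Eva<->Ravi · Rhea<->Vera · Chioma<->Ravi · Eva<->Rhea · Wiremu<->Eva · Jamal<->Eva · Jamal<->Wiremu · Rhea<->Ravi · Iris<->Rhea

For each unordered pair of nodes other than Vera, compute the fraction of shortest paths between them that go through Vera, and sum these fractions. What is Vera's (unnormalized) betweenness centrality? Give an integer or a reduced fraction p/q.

Pairs whose geodesics pass through Vera — Rhea–Wiremu: 1/3; Rhea–Jamal: 1/4.
All other pairs contribute 0.
Summing the contributions gives betweenness(Vera) = 7/12.

7/12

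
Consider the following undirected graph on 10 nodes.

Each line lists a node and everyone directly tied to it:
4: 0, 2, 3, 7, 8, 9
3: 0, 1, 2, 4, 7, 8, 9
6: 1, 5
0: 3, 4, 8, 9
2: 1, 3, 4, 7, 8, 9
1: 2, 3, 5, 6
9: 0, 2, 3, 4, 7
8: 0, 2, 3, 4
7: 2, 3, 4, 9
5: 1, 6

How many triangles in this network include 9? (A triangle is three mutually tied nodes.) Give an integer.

9's neighbors: 0, 2, 3, 4, and 7.
Neighbor pairs that are themselves tied: 9–0–3; 9–0–4; 9–2–3; 9–2–4; 9–2–7; 9–3–4; 9–3–7; 9–4–7. Each forms one triangle with 9, for 8 in total.

8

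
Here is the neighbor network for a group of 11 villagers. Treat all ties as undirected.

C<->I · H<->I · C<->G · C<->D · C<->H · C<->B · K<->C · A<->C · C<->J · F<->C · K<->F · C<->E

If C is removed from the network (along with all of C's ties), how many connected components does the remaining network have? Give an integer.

Without C, the remaining ties split the others into: {B}; {H, I}; {F, K}; {E}; {J}; {D}; {A}; {G}.
That's 8 separate components.

8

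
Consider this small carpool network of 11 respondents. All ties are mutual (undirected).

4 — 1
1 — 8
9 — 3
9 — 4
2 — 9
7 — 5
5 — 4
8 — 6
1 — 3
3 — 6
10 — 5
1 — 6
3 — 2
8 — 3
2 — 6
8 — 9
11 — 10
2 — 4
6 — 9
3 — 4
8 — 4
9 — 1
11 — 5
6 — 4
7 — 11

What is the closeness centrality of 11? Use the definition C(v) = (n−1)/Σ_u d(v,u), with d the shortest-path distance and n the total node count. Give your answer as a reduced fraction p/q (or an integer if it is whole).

10/23

Distances from 11: 1:3, 2:3, 3:3, 4:2, 5:1, 6:3, 7:1, 8:3, 9:3, 10:1. Sum = 23.
n = 11, so closeness = 10/23.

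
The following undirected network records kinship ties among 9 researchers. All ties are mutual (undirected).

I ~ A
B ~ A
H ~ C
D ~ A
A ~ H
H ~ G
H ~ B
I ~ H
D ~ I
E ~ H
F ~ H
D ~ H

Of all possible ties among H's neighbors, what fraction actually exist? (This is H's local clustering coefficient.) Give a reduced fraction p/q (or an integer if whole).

H's neighbors: A, B, C, D, E, F, G, and I (k = 8).
Possible neighbor pairs: C(8,2) = 28. Edges among them: A–B, A–D, A–I, D–I → e = 4.
Clustering(H) = 4/28 = 1/7.

1/7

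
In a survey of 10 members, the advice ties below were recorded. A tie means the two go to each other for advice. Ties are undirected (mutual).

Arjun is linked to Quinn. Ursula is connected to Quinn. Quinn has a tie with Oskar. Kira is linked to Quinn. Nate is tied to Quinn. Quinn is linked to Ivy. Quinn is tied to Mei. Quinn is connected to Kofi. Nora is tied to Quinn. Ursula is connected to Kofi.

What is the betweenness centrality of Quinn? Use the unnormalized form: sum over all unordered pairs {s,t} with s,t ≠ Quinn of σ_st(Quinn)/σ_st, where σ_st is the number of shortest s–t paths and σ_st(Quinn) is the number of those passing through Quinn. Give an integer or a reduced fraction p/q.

35

Pairs whose geodesics pass through Quinn — Nate–Ivy: 1; Nate–Kofi: 1; Nate–Nora: 1; Nate–Mei: 1; Nate–Kira: 1; Nate–Oskar: 1; Nate–Ursula: 1; Nate–Arjun: 1; Ivy–Kofi: 1; Ivy–Nora: 1; Ivy–Mei: 1; Ivy–Kira: 1; Ivy–Oskar: 1; Ivy–Ursula: 1 … (+21 more pairs).
All other pairs contribute 0.
Summing the contributions gives betweenness(Quinn) = 35.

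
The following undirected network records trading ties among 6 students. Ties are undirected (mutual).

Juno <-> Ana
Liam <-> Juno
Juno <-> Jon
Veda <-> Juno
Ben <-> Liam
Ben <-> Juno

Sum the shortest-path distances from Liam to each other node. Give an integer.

8

Distances from Liam: Ana:2, Ben:1, Jon:2, Juno:1, Veda:2.
Sum = 2 + 1 + 2 + 1 + 2 = 8.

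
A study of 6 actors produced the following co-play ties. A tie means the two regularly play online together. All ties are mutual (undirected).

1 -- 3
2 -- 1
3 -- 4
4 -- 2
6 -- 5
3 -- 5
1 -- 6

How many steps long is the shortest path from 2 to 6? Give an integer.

2

One shortest route is 2 – 1 – 6, which uses 2 edges, and 2 and 6 are not directly tied, so nothing shorter exists. So d(2,6) = 2.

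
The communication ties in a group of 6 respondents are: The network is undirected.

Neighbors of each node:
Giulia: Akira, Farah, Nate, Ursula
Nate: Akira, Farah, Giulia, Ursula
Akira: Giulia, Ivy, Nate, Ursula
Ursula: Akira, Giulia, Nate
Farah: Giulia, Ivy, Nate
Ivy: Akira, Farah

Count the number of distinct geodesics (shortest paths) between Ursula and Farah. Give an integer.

The shortest distance is 2. The length-2 paths are: Ursula–Nate–Farah; Ursula–Giulia–Farah.
That gives 2 distinct shortest paths.

2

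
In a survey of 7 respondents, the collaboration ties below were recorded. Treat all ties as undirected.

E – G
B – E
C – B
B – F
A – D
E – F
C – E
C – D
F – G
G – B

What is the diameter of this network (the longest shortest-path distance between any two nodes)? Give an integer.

Eccentricity of each node (its greatest distance to any other): A:4, B:3, C:2, D:3, E:3, F:4, G:4.
The maximum eccentricity is 4, realized for instance by the pair A–F via A – D – C – E – F. So the diameter is 4.

4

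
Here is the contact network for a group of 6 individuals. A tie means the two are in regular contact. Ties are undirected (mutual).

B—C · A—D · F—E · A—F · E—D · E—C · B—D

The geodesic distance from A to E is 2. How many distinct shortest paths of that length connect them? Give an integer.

2

The shortest distance is 2. The length-2 paths are: A–F–E; A–D–E.
That gives 2 distinct shortest paths.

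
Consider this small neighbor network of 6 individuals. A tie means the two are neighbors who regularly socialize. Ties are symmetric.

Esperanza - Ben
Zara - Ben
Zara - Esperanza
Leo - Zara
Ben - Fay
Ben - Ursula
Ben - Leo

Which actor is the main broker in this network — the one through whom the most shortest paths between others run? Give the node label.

Unnormalized betweenness of each node: Ben:15/2, Esperanza:0, Fay:0, Leo:0, Ursula:0, Zara:1/2.
Ben has the largest value, 15/2, making it the main broker — the node through which the most shortest paths run.

Ben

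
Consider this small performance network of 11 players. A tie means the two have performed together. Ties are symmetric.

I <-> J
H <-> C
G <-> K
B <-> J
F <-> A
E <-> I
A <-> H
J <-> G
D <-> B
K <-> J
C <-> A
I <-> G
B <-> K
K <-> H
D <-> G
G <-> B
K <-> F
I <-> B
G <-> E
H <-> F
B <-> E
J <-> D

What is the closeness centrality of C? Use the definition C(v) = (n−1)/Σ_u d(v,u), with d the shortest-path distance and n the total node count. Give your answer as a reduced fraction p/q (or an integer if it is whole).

Distances from C: A:1, B:3, D:4, E:4, F:2, G:3, H:1, I:4, J:3, K:2. Sum = 27.
n = 11, so closeness = 10/27.

10/27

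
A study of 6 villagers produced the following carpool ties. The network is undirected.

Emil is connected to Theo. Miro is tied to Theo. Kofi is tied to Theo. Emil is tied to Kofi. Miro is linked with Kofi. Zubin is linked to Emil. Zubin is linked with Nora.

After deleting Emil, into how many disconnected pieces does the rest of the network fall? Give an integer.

2

Without Emil, the remaining ties split the others into: {Kofi, Miro, Theo}; {Nora, Zubin}.
That's 2 separate components.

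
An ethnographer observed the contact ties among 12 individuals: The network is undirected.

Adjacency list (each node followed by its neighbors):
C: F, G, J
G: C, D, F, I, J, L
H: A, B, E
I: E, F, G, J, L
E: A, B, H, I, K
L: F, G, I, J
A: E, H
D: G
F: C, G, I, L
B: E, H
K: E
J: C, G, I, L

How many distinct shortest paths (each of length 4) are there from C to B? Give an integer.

3

The shortest distance is 4. The length-4 paths are: C–G–I–E–B; C–J–I–E–B; C–F–I–E–B.
That gives 3 distinct shortest paths.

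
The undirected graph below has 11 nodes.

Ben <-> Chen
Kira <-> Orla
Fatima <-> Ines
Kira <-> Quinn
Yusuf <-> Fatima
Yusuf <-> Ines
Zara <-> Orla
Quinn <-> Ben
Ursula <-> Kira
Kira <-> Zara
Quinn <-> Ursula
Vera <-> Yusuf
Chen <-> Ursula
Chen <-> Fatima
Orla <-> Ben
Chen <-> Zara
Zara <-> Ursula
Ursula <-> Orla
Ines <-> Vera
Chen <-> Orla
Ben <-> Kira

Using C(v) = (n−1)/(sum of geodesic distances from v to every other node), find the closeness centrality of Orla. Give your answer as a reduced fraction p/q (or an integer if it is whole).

Distances from Orla: Ben:1, Chen:1, Fatima:2, Ines:3, Kira:1, Quinn:2, Ursula:1, Vera:4, Yusuf:3, Zara:1. Sum = 19.
n = 11, so closeness = 10/19.

10/19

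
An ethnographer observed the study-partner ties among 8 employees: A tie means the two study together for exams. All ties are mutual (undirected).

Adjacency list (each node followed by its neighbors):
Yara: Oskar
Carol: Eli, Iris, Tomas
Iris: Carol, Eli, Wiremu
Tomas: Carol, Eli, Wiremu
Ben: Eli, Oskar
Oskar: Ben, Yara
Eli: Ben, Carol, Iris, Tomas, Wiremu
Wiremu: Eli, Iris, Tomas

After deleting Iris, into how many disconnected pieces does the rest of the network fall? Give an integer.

1

Iris's neighbors (Carol, Eli, and Wiremu) remain reachable from one another through other ties, so the rest of the network stays in one piece.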